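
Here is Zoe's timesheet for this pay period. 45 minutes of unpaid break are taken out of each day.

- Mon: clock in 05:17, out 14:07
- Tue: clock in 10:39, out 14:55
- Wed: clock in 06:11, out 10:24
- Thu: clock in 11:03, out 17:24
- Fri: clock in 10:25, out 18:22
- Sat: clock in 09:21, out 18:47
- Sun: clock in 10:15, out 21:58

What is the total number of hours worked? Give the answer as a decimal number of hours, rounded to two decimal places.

Mon: 05:17–14:07 = 8 h 50 min; less 45 min break → 8 h 5 min
Tue: 10:39–14:55 = 4 h 16 min; less 45 min break → 3 h 31 min
Wed: 06:11–10:24 = 4 h 13 min; less 45 min break → 3 h 28 min
Thu: 11:03–17:24 = 6 h 21 min; less 45 min break → 5 h 36 min
Fri: 10:25–18:22 = 7 h 57 min; less 45 min break → 7 h 12 min
Sat: 09:21–18:47 = 9 h 26 min; less 45 min break → 8 h 41 min
Sun: 10:15–21:58 = 11 h 43 min; less 45 min break → 10 h 58 min
Total: 8 h 5 min + 3 h 31 min + 3 h 28 min + 5 h 36 min + 7 h 12 min + 8 h 41 min + 10 h 58 min = 47 h 31 min.

47.52 hours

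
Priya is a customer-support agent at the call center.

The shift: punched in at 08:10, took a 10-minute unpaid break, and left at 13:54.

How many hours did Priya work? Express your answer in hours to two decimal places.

5.57 hours

The shift: 08:10–13:54 = 5 h 44 min; less 10 min break → 5 h 34 min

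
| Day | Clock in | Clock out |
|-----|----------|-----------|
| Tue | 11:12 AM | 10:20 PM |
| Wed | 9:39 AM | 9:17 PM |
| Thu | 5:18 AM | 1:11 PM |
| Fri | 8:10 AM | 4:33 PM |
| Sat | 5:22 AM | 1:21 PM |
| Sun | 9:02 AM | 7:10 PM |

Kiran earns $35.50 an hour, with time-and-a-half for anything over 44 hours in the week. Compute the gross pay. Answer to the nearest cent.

$2262.24

Tue: 11:12 AM–10:20 PM = 11 h 8 min
Wed: 9:39 AM–9:17 PM = 11 h 38 min
Thu: 5:18 AM–1:11 PM = 7 h 53 min
Fri: 8:10 AM–4:33 PM = 8 h 23 min
Sat: 5:22 AM–1:21 PM = 7 h 59 min
Sun: 9:02 AM–7:10 PM = 10 h 8 min
Total worked: 57 h 9 min = 3429 min.
Regular 44 h 0 min = 2640 min at $35.50/h; overtime 13 h 9 min = 789 min at $53.25/h.
Pay = (2640 × $35.50 + 789 × $53.25) ÷ 60 = $2262.24.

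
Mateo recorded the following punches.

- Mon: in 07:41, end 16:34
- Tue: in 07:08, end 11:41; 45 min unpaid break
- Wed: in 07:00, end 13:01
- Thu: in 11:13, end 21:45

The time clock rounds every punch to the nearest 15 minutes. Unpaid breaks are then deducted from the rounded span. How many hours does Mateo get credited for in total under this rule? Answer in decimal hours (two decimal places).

Mon: in 07:41→07:45, out 16:34→16:30; 8 h 45 min
Tue: in 07:08→07:15, out 11:41→11:45; 4 h 30 min − 45 min = 3 h 45 min
Wed: in 07:00→07:00, out 13:01→13:00; 6 h 0 min
Thu: in 11:13→11:15, out 21:45→21:45; 10 h 30 min
Total credited: 29 h 0 min.

29.00 hours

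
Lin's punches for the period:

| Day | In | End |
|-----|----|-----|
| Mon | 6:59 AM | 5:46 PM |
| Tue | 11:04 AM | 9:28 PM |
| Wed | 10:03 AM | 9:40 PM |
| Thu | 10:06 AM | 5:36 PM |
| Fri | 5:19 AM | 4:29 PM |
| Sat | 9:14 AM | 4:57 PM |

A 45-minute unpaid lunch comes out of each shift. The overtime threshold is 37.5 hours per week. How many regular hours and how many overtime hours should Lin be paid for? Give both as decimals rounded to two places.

Mon: 6:59 AM–5:46 PM = 10 h 47 min; less 45 min break → 10 h 2 min
Tue: 11:04 AM–9:28 PM = 10 h 24 min; less 45 min break → 9 h 39 min
Wed: 10:03 AM–9:40 PM = 11 h 37 min; less 45 min break → 10 h 52 min
Thu: 10:06 AM–5:36 PM = 7 h 30 min; less 45 min break → 6 h 45 min
Fri: 5:19 AM–4:29 PM = 11 h 10 min; less 45 min break → 10 h 25 min
Sat: 9:14 AM–4:57 PM = 7 h 43 min; less 45 min break → 6 h 58 min
Total worked: 54 h 41 min = 54.68 h.
Threshold 37.5 h → overtime 17 h 11 min, regular 37 h 30 min.

Regular 37.50 hours, overtime 17.18 hours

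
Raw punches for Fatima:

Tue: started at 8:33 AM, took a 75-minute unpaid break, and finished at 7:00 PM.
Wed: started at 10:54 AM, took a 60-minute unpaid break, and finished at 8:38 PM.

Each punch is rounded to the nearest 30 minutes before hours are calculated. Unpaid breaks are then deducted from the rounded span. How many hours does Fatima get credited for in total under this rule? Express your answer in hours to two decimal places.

17.75 hours

Tue: in 8:33 AM→8:30 AM, out 7:00 PM→7:00 PM; 10 h 30 min − 75 min = 9 h 15 min
Wed: in 10:54 AM→11:00 AM, out 8:38 PM→8:30 PM; 9 h 30 min − 60 min = 8 h 30 min
Total credited: 17 h 45 min.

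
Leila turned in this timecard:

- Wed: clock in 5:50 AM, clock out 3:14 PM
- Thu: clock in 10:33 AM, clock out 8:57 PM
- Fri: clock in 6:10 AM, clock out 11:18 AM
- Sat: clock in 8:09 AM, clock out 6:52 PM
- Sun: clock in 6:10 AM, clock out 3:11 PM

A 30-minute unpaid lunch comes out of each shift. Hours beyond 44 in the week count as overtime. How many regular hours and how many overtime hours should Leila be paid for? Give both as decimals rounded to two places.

Regular 42.17 hours, overtime 0.00 hours

Wed: 5:50 AM–3:14 PM = 9 h 24 min; less 30 min break → 8 h 54 min
Thu: 10:33 AM–8:57 PM = 10 h 24 min; less 30 min break → 9 h 54 min
Fri: 6:10 AM–11:18 AM = 5 h 8 min; less 30 min break → 4 h 38 min
Sat: 8:09 AM–6:52 PM = 10 h 43 min; less 30 min break → 10 h 13 min
Sun: 6:10 AM–3:11 PM = 9 h 1 min; less 30 min break → 8 h 31 min
Total worked: 42 h 10 min = 42.17 h.
Threshold 44 h → overtime 0 h 0 min, regular 42 h 10 min.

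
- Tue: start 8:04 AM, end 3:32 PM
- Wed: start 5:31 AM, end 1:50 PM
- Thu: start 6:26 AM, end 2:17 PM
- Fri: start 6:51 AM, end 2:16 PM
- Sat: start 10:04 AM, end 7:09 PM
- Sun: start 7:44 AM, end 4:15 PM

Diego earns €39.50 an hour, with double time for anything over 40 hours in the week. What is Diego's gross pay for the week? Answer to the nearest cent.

€2263.35

Tue: 8:04 AM–3:32 PM = 7 h 28 min
Wed: 5:31 AM–1:50 PM = 8 h 19 min
Thu: 6:26 AM–2:17 PM = 7 h 51 min
Fri: 6:51 AM–2:16 PM = 7 h 25 min
Sat: 10:04 AM–7:09 PM = 9 h 5 min
Sun: 7:44 AM–4:15 PM = 8 h 31 min
Total worked: 48 h 39 min = 2919 min.
Regular 40 h 0 min = 2400 min at €39.50/h; overtime 8 h 39 min = 519 min at €79.00/h.
Pay = (2400 × €39.50 + 519 × €79.00) ÷ 60 = €2263.35.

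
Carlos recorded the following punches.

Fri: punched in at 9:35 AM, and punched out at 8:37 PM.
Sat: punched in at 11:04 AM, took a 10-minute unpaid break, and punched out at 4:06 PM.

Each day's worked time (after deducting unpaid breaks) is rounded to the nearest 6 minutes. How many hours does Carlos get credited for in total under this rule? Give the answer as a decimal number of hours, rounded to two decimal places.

15.90 hours

Fri: 9:35 AM–8:37 PM = 11 h 2 min → rounds to 11 h 0 min
Sat: 11:04 AM–4:06 PM = 5 h 2 min − 10 min = 4 h 52 min → rounds to 4 h 54 min
Total credited: 15 h 54 min.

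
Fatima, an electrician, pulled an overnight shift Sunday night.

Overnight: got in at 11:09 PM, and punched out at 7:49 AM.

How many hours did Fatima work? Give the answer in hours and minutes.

Overnight: 11:09 PM → midnight = 0 h 51 min; midnight → 7:49 AM = 7 h 49 min; span 8 h 40 min

8 h 40 min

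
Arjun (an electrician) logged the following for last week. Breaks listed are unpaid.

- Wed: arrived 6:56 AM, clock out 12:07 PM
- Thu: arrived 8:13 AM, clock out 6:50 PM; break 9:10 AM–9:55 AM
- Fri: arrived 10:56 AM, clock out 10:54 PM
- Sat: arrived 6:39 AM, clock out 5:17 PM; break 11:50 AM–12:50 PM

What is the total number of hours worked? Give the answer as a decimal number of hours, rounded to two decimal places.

36.65 hours

Wed: 6:56 AM–12:07 PM = 5 h 11 min
Thu: 8:13 AM–6:50 PM = 10 h 37 min; less 45 min break → 9 h 52 min
Fri: 10:56 AM–10:54 PM = 11 h 58 min
Sat: 6:39 AM–5:17 PM = 10 h 38 min; less 60 min break → 9 h 38 min
Total: 5 h 11 min + 9 h 52 min + 11 h 58 min + 9 h 38 min = 36 h 39 min.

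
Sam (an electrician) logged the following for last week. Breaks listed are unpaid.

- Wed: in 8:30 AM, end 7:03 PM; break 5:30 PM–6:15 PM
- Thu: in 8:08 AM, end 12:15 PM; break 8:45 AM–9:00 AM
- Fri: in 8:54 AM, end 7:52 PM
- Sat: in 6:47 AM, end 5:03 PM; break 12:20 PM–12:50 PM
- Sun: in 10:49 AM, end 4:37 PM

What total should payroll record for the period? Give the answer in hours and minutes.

40 h 12 min

Wed: 8:30 AM–7:03 PM = 10 h 33 min; less 45 min break → 9 h 48 min
Thu: 8:08 AM–12:15 PM = 4 h 7 min; less 15 min break → 3 h 52 min
Fri: 8:54 AM–7:52 PM = 10 h 58 min
Sat: 6:47 AM–5:03 PM = 10 h 16 min; less 30 min break → 9 h 46 min
Sun: 10:49 AM–4:37 PM = 5 h 48 min
Total: 9 h 48 min + 3 h 52 min + 10 h 58 min + 9 h 46 min + 5 h 48 min = 40 h 12 min.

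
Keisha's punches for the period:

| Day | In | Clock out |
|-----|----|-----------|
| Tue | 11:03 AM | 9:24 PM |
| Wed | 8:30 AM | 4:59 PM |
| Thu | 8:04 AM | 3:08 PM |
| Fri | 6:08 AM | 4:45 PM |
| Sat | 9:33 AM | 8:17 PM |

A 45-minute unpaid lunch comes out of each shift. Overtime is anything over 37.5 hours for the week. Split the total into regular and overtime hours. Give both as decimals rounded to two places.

Regular 37.50 hours, overtime 6.00 hours

Tue: 11:03 AM–9:24 PM = 10 h 21 min; less 45 min break → 9 h 36 min
Wed: 8:30 AM–4:59 PM = 8 h 29 min; less 45 min break → 7 h 44 min
Thu: 8:04 AM–3:08 PM = 7 h 4 min; less 45 min break → 6 h 19 min
Fri: 6:08 AM–4:45 PM = 10 h 37 min; less 45 min break → 9 h 52 min
Sat: 9:33 AM–8:17 PM = 10 h 44 min; less 45 min break → 9 h 59 min
Total worked: 43 h 30 min = 43.50 h.
Threshold 37.5 h → overtime 6 h 0 min, regular 37 h 30 min.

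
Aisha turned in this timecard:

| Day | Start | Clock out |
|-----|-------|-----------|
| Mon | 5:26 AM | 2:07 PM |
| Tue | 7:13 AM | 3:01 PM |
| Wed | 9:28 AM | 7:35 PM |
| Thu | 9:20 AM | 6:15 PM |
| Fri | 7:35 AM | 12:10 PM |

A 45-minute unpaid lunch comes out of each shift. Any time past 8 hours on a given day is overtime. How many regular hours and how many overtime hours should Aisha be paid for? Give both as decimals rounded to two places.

Mon: 5:26 AM–2:07 PM = 8 h 41 min; less 45 min break → 7 h 56 min
Tue: 7:13 AM–3:01 PM = 7 h 48 min; less 45 min break → 7 h 3 min
Wed: 9:28 AM–7:35 PM = 10 h 7 min; less 45 min break → 9 h 22 min
Thu: 9:20 AM–6:15 PM = 8 h 55 min; less 45 min break → 8 h 10 min
Fri: 7:35 AM–12:10 PM = 4 h 35 min; less 45 min break → 3 h 50 min
Mon reg 7 h 56 min / OT 0 h 0 min; Tue reg 7 h 3 min / OT 0 h 0 min; Wed reg 8 h 0 min / OT 1 h 22 min; Thu reg 8 h 0 min / OT 0 h 10 min; Fri reg 3 h 50 min / OT 0 h 0 min.
Totals: regular 34 h 49 min, overtime 1 h 32 min.

Regular 34.82 hours, overtime 1.53 hours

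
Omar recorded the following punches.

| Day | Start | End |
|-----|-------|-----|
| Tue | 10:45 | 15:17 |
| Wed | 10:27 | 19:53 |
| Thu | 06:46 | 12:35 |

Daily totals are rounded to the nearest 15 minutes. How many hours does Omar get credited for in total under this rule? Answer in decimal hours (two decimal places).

Tue: 10:45–15:17 = 4 h 32 min → rounds to 4 h 30 min
Wed: 10:27–19:53 = 9 h 26 min → rounds to 9 h 30 min
Thu: 06:46–12:35 = 5 h 49 min → rounds to 5 h 45 min
Total credited: 19 h 45 min.

19.75 hours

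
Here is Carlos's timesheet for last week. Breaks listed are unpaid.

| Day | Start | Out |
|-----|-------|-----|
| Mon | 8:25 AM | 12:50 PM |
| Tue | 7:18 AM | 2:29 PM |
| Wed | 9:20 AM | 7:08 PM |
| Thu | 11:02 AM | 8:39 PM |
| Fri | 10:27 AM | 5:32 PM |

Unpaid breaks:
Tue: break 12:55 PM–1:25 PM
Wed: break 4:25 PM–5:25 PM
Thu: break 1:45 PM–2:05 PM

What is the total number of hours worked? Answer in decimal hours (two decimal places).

Mon: 8:25 AM–12:50 PM = 4 h 25 min
Tue: 7:18 AM–2:29 PM = 7 h 11 min; less 30 min break → 6 h 41 min
Wed: 9:20 AM–7:08 PM = 9 h 48 min; less 60 min break → 8 h 48 min
Thu: 11:02 AM–8:39 PM = 9 h 37 min; less 20 min break → 9 h 17 min
Fri: 10:27 AM–5:32 PM = 7 h 5 min
Total: 4 h 25 min + 6 h 41 min + 8 h 48 min + 9 h 17 min + 7 h 5 min = 36 h 16 min.

36.27 hours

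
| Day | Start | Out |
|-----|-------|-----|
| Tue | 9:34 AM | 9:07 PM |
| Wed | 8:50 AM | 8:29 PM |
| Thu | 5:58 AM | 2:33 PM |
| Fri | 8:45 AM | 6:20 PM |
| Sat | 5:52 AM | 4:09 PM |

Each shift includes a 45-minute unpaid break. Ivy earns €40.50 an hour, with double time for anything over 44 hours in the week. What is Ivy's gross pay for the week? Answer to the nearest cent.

Tue: 9:34 AM–9:07 PM = 11 h 33 min; less 45 min break → 10 h 48 min
Wed: 8:50 AM–8:29 PM = 11 h 39 min; less 45 min break → 10 h 54 min
Thu: 5:58 AM–2:33 PM = 8 h 35 min; less 45 min break → 7 h 50 min
Fri: 8:45 AM–6:20 PM = 9 h 35 min; less 45 min break → 8 h 50 min
Sat: 5:52 AM–4:09 PM = 10 h 17 min; less 45 min break → 9 h 32 min
Total worked: 47 h 54 min = 2874 min.
Regular 44 h 0 min = 2640 min at €40.50/h; overtime 3 h 54 min = 234 min at €81.00/h.
Pay = (2640 × €40.50 + 234 × €81.00) ÷ 60 = €2097.90.

€2097.90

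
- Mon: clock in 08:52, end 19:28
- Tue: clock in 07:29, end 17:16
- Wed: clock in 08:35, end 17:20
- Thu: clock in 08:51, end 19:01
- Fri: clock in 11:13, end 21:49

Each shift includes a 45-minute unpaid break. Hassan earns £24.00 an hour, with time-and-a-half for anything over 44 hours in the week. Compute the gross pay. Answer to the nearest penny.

Mon: 08:52–19:28 = 10 h 36 min; less 45 min break → 9 h 51 min
Tue: 07:29–17:16 = 9 h 47 min; less 45 min break → 9 h 2 min
Wed: 08:35–17:20 = 8 h 45 min; less 45 min break → 8 h 0 min
Thu: 08:51–19:01 = 10 h 10 min; less 45 min break → 9 h 25 min
Fri: 11:13–21:49 = 10 h 36 min; less 45 min break → 9 h 51 min
Total worked: 46 h 9 min = 2769 min.
Regular 44 h 0 min = 2640 min at £24.00/h; overtime 2 h 9 min = 129 min at £36.00/h.
Pay = (2640 × £24.00 + 129 × £36.00) ÷ 60 = £1133.40.

£1133.40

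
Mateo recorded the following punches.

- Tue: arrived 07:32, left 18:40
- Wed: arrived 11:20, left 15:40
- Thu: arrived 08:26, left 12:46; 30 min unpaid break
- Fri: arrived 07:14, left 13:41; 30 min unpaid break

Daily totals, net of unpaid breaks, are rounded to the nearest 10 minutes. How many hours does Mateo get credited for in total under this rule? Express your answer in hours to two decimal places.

25.33 hours

Tue: 07:32–18:40 = 11 h 8 min → rounds to 11 h 10 min
Wed: 11:20–15:40 = 4 h 20 min → rounds to 4 h 20 min
Thu: 08:26–12:46 = 4 h 20 min − 30 min = 3 h 50 min → rounds to 3 h 50 min
Fri: 07:14–13:41 = 6 h 27 min − 30 min = 5 h 57 min → rounds to 6 h 0 min
Total credited: 25 h 20 min.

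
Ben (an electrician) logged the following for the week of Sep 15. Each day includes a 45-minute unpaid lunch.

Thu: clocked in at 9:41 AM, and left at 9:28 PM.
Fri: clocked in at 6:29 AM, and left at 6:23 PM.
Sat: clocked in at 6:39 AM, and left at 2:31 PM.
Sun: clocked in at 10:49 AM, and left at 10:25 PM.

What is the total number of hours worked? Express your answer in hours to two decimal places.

Thu: 9:41 AM–9:28 PM = 11 h 47 min; less 45 min break → 11 h 2 min
Fri: 6:29 AM–6:23 PM = 11 h 54 min; less 45 min break → 11 h 9 min
Sat: 6:39 AM–2:31 PM = 7 h 52 min; less 45 min break → 7 h 7 min
Sun: 10:49 AM–10:25 PM = 11 h 36 min; less 45 min break → 10 h 51 min
Total: 11 h 2 min + 11 h 9 min + 7 h 7 min + 10 h 51 min = 40 h 9 min.

40.15 hours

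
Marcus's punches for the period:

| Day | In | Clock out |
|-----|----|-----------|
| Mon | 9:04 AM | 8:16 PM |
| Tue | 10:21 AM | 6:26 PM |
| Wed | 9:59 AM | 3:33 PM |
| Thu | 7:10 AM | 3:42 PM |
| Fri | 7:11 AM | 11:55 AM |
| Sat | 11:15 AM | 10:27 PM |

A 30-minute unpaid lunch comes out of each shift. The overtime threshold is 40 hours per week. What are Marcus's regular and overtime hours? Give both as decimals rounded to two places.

Regular 40.00 hours, overtime 6.32 hours

Mon: 9:04 AM–8:16 PM = 11 h 12 min; less 30 min break → 10 h 42 min
Tue: 10:21 AM–6:26 PM = 8 h 5 min; less 30 min break → 7 h 35 min
Wed: 9:59 AM–3:33 PM = 5 h 34 min; less 30 min break → 5 h 4 min
Thu: 7:10 AM–3:42 PM = 8 h 32 min; less 30 min break → 8 h 2 min
Fri: 7:11 AM–11:55 AM = 4 h 44 min; less 30 min break → 4 h 14 min
Sat: 11:15 AM–10:27 PM = 11 h 12 min; less 30 min break → 10 h 42 min
Total worked: 46 h 19 min = 46.32 h.
Threshold 40 h → overtime 6 h 19 min, regular 40 h 0 min.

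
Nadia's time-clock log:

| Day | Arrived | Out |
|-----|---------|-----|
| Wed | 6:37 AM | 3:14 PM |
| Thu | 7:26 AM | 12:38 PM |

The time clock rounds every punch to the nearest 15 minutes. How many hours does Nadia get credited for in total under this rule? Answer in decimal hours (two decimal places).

14.00 hours

Wed: in 6:37 AM→6:30 AM, out 3:14 PM→3:15 PM; 8 h 45 min
Thu: in 7:26 AM→7:30 AM, out 12:38 PM→12:45 PM; 5 h 15 min
Total credited: 14 h 0 min.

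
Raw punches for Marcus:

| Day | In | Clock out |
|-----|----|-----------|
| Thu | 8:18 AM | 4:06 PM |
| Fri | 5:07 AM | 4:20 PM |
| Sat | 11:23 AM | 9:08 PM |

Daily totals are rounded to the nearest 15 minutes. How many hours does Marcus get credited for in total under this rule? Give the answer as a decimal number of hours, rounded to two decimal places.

28.75 hours

Thu: 8:18 AM–4:06 PM = 7 h 48 min → rounds to 7 h 45 min
Fri: 5:07 AM–4:20 PM = 11 h 13 min → rounds to 11 h 15 min
Sat: 11:23 AM–9:08 PM = 9 h 45 min → rounds to 9 h 45 min
Total credited: 28 h 45 min.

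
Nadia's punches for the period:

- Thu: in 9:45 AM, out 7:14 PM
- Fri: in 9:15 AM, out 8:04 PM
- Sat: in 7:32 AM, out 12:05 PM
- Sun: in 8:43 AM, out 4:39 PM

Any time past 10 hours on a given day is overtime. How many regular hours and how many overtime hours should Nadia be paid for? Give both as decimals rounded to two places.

Thu: 9:45 AM–7:14 PM = 9 h 29 min
Fri: 9:15 AM–8:04 PM = 10 h 49 min
Sat: 7:32 AM–12:05 PM = 4 h 33 min
Sun: 8:43 AM–4:39 PM = 7 h 56 min
Thu reg 9 h 29 min / OT 0 h 0 min; Fri reg 10 h 0 min / OT 0 h 49 min; Sat reg 4 h 33 min / OT 0 h 0 min; Sun reg 7 h 56 min / OT 0 h 0 min.
Totals: regular 31 h 58 min, overtime 0 h 49 min.

Regular 31.97 hours, overtime 0.82 hours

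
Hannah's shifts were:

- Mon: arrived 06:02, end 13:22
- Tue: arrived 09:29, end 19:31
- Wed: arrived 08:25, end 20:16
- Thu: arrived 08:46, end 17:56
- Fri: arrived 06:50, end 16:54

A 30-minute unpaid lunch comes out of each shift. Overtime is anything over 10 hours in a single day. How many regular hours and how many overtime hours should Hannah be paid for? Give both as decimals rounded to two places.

Mon: 06:02–13:22 = 7 h 20 min; less 30 min break → 6 h 50 min
Tue: 09:29–19:31 = 10 h 2 min; less 30 min break → 9 h 32 min
Wed: 08:25–20:16 = 11 h 51 min; less 30 min break → 11 h 21 min
Thu: 08:46–17:56 = 9 h 10 min; less 30 min break → 8 h 40 min
Fri: 06:50–16:54 = 10 h 4 min; less 30 min break → 9 h 34 min
Mon reg 6 h 50 min / OT 0 h 0 min; Tue reg 9 h 32 min / OT 0 h 0 min; Wed reg 10 h 0 min / OT 1 h 21 min; Thu reg 8 h 40 min / OT 0 h 0 min; Fri reg 9 h 34 min / OT 0 h 0 min.
Totals: regular 44 h 36 min, overtime 1 h 21 min.

Regular 44.60 hours, overtime 1.35 hours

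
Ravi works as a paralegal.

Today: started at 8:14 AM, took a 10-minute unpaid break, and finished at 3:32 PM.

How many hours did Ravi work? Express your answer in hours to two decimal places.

7.13 hours

Today: 8:14 AM–3:32 PM = 7 h 18 min; less 10 min break → 7 h 8 min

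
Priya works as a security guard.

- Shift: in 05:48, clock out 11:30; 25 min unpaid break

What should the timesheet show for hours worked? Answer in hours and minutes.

5 h 17 min

Shift: 05:48–11:30 = 5 h 42 min; less 25 min break → 5 h 17 min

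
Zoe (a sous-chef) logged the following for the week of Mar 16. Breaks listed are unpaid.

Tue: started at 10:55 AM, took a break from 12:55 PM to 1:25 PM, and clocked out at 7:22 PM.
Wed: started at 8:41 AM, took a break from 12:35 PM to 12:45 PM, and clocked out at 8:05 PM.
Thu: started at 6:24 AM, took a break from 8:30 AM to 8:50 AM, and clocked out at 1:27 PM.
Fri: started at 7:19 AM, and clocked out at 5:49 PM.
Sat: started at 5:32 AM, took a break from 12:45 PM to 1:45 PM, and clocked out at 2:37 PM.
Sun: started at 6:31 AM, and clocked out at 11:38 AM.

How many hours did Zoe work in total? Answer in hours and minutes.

49 h 36 min

Tue: 10:55 AM–7:22 PM = 8 h 27 min; less 30 min break → 7 h 57 min
Wed: 8:41 AM–8:05 PM = 11 h 24 min; less 10 min break → 11 h 14 min
Thu: 6:24 AM–1:27 PM = 7 h 3 min; less 20 min break → 6 h 43 min
Fri: 7:19 AM–5:49 PM = 10 h 30 min
Sat: 5:32 AM–2:37 PM = 9 h 5 min; less 60 min break → 8 h 5 min
Sun: 6:31 AM–11:38 AM = 5 h 7 min
Total: 7 h 57 min + 11 h 14 min + 6 h 43 min + 10 h 30 min + 8 h 5 min + 5 h 7 min = 49 h 36 min.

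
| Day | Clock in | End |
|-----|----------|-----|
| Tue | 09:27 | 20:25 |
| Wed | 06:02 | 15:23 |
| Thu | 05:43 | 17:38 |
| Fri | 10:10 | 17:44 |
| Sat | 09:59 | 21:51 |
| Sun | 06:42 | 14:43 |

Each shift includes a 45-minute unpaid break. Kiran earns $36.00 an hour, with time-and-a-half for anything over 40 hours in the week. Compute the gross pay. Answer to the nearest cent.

Tue: 09:27–20:25 = 10 h 58 min; less 45 min break → 10 h 13 min
Wed: 06:02–15:23 = 9 h 21 min; less 45 min break → 8 h 36 min
Thu: 05:43–17:38 = 11 h 55 min; less 45 min break → 11 h 10 min
Fri: 10:10–17:44 = 7 h 34 min; less 45 min break → 6 h 49 min
Sat: 09:59–21:51 = 11 h 52 min; less 45 min break → 11 h 7 min
Sun: 06:42–14:43 = 8 h 1 min; less 45 min break → 7 h 16 min
Total worked: 55 h 11 min = 3311 min.
Regular 40 h 0 min = 2400 min at $36.00/h; overtime 15 h 11 min = 911 min at $54.00/h.
Pay = (2400 × $36.00 + 911 × $54.00) ÷ 60 = $2259.90.

$2259.90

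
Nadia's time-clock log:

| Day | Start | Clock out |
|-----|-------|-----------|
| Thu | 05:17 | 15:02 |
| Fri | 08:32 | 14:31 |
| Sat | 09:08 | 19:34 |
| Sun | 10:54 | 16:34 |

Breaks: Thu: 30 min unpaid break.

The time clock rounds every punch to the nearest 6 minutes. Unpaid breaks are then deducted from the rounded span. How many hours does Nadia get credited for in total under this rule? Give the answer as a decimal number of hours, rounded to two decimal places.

31.40 hours

Thu: in 05:17→05:18, out 15:02→15:00; 9 h 42 min − 30 min = 9 h 12 min
Fri: in 08:32→08:30, out 14:31→14:30; 6 h 0 min
Sat: in 09:08→09:06, out 19:34→19:36; 10 h 30 min
Sun: in 10:54→10:54, out 16:34→16:36; 5 h 42 min
Total credited: 31 h 24 min.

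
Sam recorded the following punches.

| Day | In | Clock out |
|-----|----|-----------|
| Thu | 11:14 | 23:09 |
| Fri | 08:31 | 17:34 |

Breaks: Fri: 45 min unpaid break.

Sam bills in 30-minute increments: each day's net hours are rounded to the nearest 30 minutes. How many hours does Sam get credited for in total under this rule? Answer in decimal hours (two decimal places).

Thu: 11:14–23:09 = 11 h 55 min → rounds to 12 h 0 min
Fri: 08:31–17:34 = 9 h 3 min − 45 min = 8 h 18 min → rounds to 8 h 30 min
Total credited: 20 h 30 min.

20.50 hours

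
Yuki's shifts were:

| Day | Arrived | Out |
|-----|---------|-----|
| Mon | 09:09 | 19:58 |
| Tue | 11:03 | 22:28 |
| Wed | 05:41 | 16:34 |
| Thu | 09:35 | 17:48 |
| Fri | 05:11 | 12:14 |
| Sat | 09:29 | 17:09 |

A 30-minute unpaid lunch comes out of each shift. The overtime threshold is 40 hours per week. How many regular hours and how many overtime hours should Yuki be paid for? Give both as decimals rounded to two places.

Mon: 09:09–19:58 = 10 h 49 min; less 30 min break → 10 h 19 min
Tue: 11:03–22:28 = 11 h 25 min; less 30 min break → 10 h 55 min
Wed: 05:41–16:34 = 10 h 53 min; less 30 min break → 10 h 23 min
Thu: 09:35–17:48 = 8 h 13 min; less 30 min break → 7 h 43 min
Fri: 05:11–12:14 = 7 h 3 min; less 30 min break → 6 h 33 min
Sat: 09:29–17:09 = 7 h 40 min; less 30 min break → 7 h 10 min
Total worked: 53 h 3 min = 53.05 h.
Threshold 40 h → overtime 13 h 3 min, regular 40 h 0 min.

Regular 40.00 hours, overtime 13.05 hours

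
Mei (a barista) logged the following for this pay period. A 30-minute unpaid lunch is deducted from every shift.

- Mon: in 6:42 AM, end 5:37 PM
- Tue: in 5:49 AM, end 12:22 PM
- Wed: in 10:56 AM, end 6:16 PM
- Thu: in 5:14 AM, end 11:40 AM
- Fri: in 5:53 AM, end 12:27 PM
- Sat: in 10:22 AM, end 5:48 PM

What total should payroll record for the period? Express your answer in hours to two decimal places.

Mon: 6:42 AM–5:37 PM = 10 h 55 min; less 30 min break → 10 h 25 min
Tue: 5:49 AM–12:22 PM = 6 h 33 min; less 30 min break → 6 h 3 min
Wed: 10:56 AM–6:16 PM = 7 h 20 min; less 30 min break → 6 h 50 min
Thu: 5:14 AM–11:40 AM = 6 h 26 min; less 30 min break → 5 h 56 min
Fri: 5:53 AM–12:27 PM = 6 h 34 min; less 30 min break → 6 h 4 min
Sat: 10:22 AM–5:48 PM = 7 h 26 min; less 30 min break → 6 h 56 min
Total: 10 h 25 min + 6 h 3 min + 6 h 50 min + 5 h 56 min + 6 h 4 min + 6 h 56 min = 42 h 14 min.

42.23 hours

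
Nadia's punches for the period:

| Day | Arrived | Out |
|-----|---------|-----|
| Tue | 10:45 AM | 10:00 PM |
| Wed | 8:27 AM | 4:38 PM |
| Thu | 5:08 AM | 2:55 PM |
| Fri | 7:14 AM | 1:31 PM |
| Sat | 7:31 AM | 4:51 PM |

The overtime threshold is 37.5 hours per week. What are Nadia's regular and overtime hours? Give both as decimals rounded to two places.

Regular 37.50 hours, overtime 7.33 hours

Tue: 10:45 AM–10:00 PM = 11 h 15 min
Wed: 8:27 AM–4:38 PM = 8 h 11 min
Thu: 5:08 AM–2:55 PM = 9 h 47 min
Fri: 7:14 AM–1:31 PM = 6 h 17 min
Sat: 7:31 AM–4:51 PM = 9 h 20 min
Total worked: 44 h 50 min = 44.83 h.
Threshold 37.5 h → overtime 7 h 20 min, regular 37 h 30 min.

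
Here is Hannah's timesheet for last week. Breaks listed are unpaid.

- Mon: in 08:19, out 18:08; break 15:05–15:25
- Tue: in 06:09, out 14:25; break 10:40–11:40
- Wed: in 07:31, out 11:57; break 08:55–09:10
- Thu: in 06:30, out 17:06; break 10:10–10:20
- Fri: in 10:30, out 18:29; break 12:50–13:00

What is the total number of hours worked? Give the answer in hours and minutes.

Mon: 08:19–18:08 = 9 h 49 min; less 20 min break → 9 h 29 min
Tue: 06:09–14:25 = 8 h 16 min; less 60 min break → 7 h 16 min
Wed: 07:31–11:57 = 4 h 26 min; less 15 min break → 4 h 11 min
Thu: 06:30–17:06 = 10 h 36 min; less 10 min break → 10 h 26 min
Fri: 10:30–18:29 = 7 h 59 min; less 10 min break → 7 h 49 min
Total: 9 h 29 min + 7 h 16 min + 4 h 11 min + 10 h 26 min + 7 h 49 min = 39 h 11 min.

39 h 11 min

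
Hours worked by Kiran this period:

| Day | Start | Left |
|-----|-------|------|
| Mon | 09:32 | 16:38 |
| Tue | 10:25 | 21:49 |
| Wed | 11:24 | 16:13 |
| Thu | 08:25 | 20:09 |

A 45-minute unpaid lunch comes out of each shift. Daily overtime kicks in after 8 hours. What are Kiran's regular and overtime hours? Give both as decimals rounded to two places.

Regular 26.42 hours, overtime 5.63 hours

Mon: 09:32–16:38 = 7 h 6 min; less 45 min break → 6 h 21 min
Tue: 10:25–21:49 = 11 h 24 min; less 45 min break → 10 h 39 min
Wed: 11:24–16:13 = 4 h 49 min; less 45 min break → 4 h 4 min
Thu: 08:25–20:09 = 11 h 44 min; less 45 min break → 10 h 59 min
Mon reg 6 h 21 min / OT 0 h 0 min; Tue reg 8 h 0 min / OT 2 h 39 min; Wed reg 4 h 4 min / OT 0 h 0 min; Thu reg 8 h 0 min / OT 2 h 59 min.
Totals: regular 26 h 25 min, overtime 5 h 38 min.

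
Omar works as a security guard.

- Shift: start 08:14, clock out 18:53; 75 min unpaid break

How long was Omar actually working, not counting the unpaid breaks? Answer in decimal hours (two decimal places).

9.40 hours

Shift: 08:14–18:53 = 10 h 39 min; less 75 min break → 9 h 24 min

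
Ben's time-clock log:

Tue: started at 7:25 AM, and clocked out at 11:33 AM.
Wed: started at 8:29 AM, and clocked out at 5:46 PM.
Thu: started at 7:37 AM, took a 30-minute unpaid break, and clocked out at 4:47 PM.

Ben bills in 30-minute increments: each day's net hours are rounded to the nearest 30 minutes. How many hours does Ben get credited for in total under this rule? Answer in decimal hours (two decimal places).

Tue: 7:25 AM–11:33 AM = 4 h 8 min → rounds to 4 h 0 min
Wed: 8:29 AM–5:46 PM = 9 h 17 min → rounds to 9 h 30 min
Thu: 7:37 AM–4:47 PM = 9 h 10 min − 30 min = 8 h 40 min → rounds to 8 h 30 min
Total credited: 22 h 0 min.

22.00 hours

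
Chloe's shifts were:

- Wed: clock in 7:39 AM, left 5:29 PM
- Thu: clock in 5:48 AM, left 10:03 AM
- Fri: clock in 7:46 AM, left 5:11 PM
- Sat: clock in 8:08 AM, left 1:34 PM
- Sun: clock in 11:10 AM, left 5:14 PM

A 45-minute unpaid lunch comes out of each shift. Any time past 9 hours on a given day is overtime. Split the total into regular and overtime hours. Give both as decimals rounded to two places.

Wed: 7:39 AM–5:29 PM = 9 h 50 min; less 45 min break → 9 h 5 min
Thu: 5:48 AM–10:03 AM = 4 h 15 min; less 45 min break → 3 h 30 min
Fri: 7:46 AM–5:11 PM = 9 h 25 min; less 45 min break → 8 h 40 min
Sat: 8:08 AM–1:34 PM = 5 h 26 min; less 45 min break → 4 h 41 min
Sun: 11:10 AM–5:14 PM = 6 h 4 min; less 45 min break → 5 h 19 min
Wed reg 9 h 0 min / OT 0 h 5 min; Thu reg 3 h 30 min / OT 0 h 0 min; Fri reg 8 h 40 min / OT 0 h 0 min; Sat reg 4 h 41 min / OT 0 h 0 min; Sun reg 5 h 19 min / OT 0 h 0 min.
Totals: regular 31 h 10 min, overtime 0 h 5 min.

Regular 31.17 hours, overtime 0.08 hours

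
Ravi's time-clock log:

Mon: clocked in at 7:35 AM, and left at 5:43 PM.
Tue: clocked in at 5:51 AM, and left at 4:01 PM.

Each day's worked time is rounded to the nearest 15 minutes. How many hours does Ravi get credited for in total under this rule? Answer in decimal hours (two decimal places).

20.50 hours

Mon: 7:35 AM–5:43 PM = 10 h 8 min → rounds to 10 h 15 min
Tue: 5:51 AM–4:01 PM = 10 h 10 min → rounds to 10 h 15 min
Total credited: 20 h 30 min.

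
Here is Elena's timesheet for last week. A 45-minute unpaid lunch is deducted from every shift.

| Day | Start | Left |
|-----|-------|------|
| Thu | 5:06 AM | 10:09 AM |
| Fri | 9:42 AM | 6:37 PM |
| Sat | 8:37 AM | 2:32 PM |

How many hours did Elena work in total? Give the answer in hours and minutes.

17 h 38 min

Thu: 5:06 AM–10:09 AM = 5 h 3 min; less 45 min break → 4 h 18 min
Fri: 9:42 AM–6:37 PM = 8 h 55 min; less 45 min break → 8 h 10 min
Sat: 8:37 AM–2:32 PM = 5 h 55 min; less 45 min break → 5 h 10 min
Total: 4 h 18 min + 8 h 10 min + 5 h 10 min = 17 h 38 min.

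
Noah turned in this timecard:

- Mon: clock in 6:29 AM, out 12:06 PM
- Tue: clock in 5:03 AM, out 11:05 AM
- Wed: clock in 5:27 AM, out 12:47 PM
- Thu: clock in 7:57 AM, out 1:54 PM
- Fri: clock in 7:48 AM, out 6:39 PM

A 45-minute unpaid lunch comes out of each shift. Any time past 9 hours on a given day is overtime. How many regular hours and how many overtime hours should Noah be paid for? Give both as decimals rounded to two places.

Regular 30.93 hours, overtime 1.10 hours

Mon: 6:29 AM–12:06 PM = 5 h 37 min; less 45 min break → 4 h 52 min
Tue: 5:03 AM–11:05 AM = 6 h 2 min; less 45 min break → 5 h 17 min
Wed: 5:27 AM–12:47 PM = 7 h 20 min; less 45 min break → 6 h 35 min
Thu: 7:57 AM–1:54 PM = 5 h 57 min; less 45 min break → 5 h 12 min
Fri: 7:48 AM–6:39 PM = 10 h 51 min; less 45 min break → 10 h 6 min
Mon reg 4 h 52 min / OT 0 h 0 min; Tue reg 5 h 17 min / OT 0 h 0 min; Wed reg 6 h 35 min / OT 0 h 0 min; Thu reg 5 h 12 min / OT 0 h 0 min; Fri reg 9 h 0 min / OT 1 h 6 min.
Totals: regular 30 h 56 min, overtime 1 h 6 min.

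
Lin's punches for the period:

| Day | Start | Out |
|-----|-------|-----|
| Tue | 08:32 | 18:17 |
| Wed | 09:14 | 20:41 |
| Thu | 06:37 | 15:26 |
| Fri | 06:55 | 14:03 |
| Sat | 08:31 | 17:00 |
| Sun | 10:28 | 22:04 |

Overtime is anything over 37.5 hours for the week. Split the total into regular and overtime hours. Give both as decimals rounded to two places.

Regular 37.50 hours, overtime 19.73 hours

Tue: 08:32–18:17 = 9 h 45 min
Wed: 09:14–20:41 = 11 h 27 min
Thu: 06:37–15:26 = 8 h 49 min
Fri: 06:55–14:03 = 7 h 8 min
Sat: 08:31–17:00 = 8 h 29 min
Sun: 10:28–22:04 = 11 h 36 min
Total worked: 57 h 14 min = 57.23 h.
Threshold 37.5 h → overtime 19 h 44 min, regular 37 h 30 min.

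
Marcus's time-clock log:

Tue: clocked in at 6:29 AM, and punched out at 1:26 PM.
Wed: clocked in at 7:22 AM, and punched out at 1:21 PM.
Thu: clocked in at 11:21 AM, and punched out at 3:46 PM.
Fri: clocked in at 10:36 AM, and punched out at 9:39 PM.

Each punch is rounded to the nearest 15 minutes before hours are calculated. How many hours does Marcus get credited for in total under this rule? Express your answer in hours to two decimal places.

28.75 hours

Tue: in 6:29 AM→6:30 AM, out 1:26 PM→1:30 PM; 7 h 0 min
Wed: in 7:22 AM→7:15 AM, out 1:21 PM→1:15 PM; 6 h 0 min
Thu: in 11:21 AM→11:15 AM, out 3:46 PM→3:45 PM; 4 h 30 min
Fri: in 10:36 AM→10:30 AM, out 9:39 PM→9:45 PM; 11 h 15 min
Total credited: 28 h 45 min.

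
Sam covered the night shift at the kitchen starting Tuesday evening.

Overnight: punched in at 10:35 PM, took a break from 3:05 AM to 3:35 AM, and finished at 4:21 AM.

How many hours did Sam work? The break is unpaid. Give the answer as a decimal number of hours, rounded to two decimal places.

5.27 hours

Overnight: 10:35 PM → midnight = 1 h 25 min; midnight → 4:21 AM = 4 h 21 min; span 5 h 46 min; less 30 min break → 5 h 16 min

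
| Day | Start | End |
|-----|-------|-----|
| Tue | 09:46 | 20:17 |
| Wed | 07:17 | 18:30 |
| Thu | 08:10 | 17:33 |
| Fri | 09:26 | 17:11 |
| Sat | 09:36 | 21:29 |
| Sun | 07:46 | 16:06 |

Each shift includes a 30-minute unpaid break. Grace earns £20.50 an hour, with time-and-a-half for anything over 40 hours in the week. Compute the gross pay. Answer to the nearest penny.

£1314.56

Tue: 09:46–20:17 = 10 h 31 min; less 30 min break → 10 h 1 min
Wed: 07:17–18:30 = 11 h 13 min; less 30 min break → 10 h 43 min
Thu: 08:10–17:33 = 9 h 23 min; less 30 min break → 8 h 53 min
Fri: 09:26–17:11 = 7 h 45 min; less 30 min break → 7 h 15 min
Sat: 09:36–21:29 = 11 h 53 min; less 30 min break → 11 h 23 min
Sun: 07:46–16:06 = 8 h 20 min; less 30 min break → 7 h 50 min
Total worked: 56 h 5 min = 3365 min.
Regular 40 h 0 min = 2400 min at £20.50/h; overtime 16 h 5 min = 965 min at £30.75/h.
Pay = (2400 × £20.50 + 965 × £30.75) ÷ 60 = £1314.56.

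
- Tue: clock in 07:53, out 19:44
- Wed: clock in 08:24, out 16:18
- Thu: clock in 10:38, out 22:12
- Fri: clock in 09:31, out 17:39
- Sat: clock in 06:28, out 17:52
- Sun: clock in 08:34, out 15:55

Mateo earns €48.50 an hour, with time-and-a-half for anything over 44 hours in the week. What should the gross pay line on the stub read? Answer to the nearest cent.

Tue: 07:53–19:44 = 11 h 51 min
Wed: 08:24–16:18 = 7 h 54 min
Thu: 10:38–22:12 = 11 h 34 min
Fri: 09:31–17:39 = 8 h 8 min
Sat: 06:28–17:52 = 11 h 24 min
Sun: 08:34–15:55 = 7 h 21 min
Total worked: 58 h 12 min = 3492 min.
Regular 44 h 0 min = 2640 min at €48.50/h; overtime 14 h 12 min = 852 min at €72.75/h.
Pay = (2640 × €48.50 + 852 × €72.75) ÷ 60 = €3167.05.

€3167.05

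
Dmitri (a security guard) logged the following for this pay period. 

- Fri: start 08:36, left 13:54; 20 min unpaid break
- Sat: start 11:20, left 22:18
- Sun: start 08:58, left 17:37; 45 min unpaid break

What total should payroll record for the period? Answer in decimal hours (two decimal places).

23.83 hours

Fri: 08:36–13:54 = 5 h 18 min; less 20 min break → 4 h 58 min
Sat: 11:20–22:18 = 10 h 58 min
Sun: 08:58–17:37 = 8 h 39 min; less 45 min break → 7 h 54 min
Total: 4 h 58 min + 10 h 58 min + 7 h 54 min = 23 h 50 min.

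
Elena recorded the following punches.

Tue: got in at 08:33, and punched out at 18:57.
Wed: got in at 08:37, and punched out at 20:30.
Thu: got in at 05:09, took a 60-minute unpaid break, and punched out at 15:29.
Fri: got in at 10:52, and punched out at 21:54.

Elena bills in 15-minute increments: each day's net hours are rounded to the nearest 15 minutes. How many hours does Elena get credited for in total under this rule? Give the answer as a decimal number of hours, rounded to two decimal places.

42.75 hours

Tue: 08:33–18:57 = 10 h 24 min → rounds to 10 h 30 min
Wed: 08:37–20:30 = 11 h 53 min → rounds to 12 h 0 min
Thu: 05:09–15:29 = 10 h 20 min − 60 min = 9 h 20 min → rounds to 9 h 15 min
Fri: 10:52–21:54 = 11 h 2 min → rounds to 11 h 0 min
Total credited: 42 h 45 min.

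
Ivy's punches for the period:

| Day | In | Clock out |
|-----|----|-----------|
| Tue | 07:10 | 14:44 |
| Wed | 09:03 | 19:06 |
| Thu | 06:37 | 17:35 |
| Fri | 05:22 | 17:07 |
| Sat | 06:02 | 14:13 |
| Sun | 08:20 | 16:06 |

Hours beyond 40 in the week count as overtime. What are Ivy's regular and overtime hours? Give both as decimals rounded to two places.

Tue: 07:10–14:44 = 7 h 34 min
Wed: 09:03–19:06 = 10 h 3 min
Thu: 06:37–17:35 = 10 h 58 min
Fri: 05:22–17:07 = 11 h 45 min
Sat: 06:02–14:13 = 8 h 11 min
Sun: 08:20–16:06 = 7 h 46 min
Total worked: 56 h 17 min = 56.28 h.
Threshold 40 h → overtime 16 h 17 min, regular 40 h 0 min.

Regular 40.00 hours, overtime 16.28 hours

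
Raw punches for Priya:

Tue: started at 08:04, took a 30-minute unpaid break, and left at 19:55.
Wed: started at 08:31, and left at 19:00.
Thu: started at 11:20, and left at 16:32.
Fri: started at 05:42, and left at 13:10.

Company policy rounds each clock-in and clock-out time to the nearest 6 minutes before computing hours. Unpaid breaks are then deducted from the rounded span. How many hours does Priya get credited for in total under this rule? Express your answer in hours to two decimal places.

34.50 hours

Tue: in 08:04→08:06, out 19:55→19:54; 11 h 48 min − 30 min = 11 h 18 min
Wed: in 08:31→08:30, out 19:00→19:00; 10 h 30 min
Thu: in 11:20→11:18, out 16:32→16:30; 5 h 12 min
Fri: in 05:42→05:42, out 13:10→13:12; 7 h 30 min
Total credited: 34 h 30 min.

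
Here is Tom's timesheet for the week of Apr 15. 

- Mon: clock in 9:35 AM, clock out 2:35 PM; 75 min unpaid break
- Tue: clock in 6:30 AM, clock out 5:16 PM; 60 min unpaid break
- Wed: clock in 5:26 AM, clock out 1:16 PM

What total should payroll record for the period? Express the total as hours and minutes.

Mon: 9:35 AM–2:35 PM = 5 h 0 min; less 75 min break → 3 h 45 min
Tue: 6:30 AM–5:16 PM = 10 h 46 min; less 60 min break → 9 h 46 min
Wed: 5:26 AM–1:16 PM = 7 h 50 min
Total: 3 h 45 min + 9 h 46 min + 7 h 50 min = 21 h 21 min.

21 h 21 min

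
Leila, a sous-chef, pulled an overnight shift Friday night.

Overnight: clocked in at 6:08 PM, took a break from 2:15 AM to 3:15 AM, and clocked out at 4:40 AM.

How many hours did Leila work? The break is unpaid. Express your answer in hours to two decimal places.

Overnight: 6:08 PM → midnight = 5 h 52 min; midnight → 4:40 AM = 4 h 40 min; span 10 h 32 min; less 60 min break → 9 h 32 min

9.53 hours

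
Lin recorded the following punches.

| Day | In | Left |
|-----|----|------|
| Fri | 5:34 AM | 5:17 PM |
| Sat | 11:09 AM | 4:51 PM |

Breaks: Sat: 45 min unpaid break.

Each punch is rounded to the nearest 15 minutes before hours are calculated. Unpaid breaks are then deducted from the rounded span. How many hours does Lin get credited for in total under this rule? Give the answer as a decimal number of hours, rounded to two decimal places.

Fri: in 5:34 AM→5:30 AM, out 5:17 PM→5:15 PM; 11 h 45 min
Sat: in 11:09 AM→11:15 AM, out 4:51 PM→4:45 PM; 5 h 30 min − 45 min = 4 h 45 min
Total credited: 16 h 30 min.

16.50 hours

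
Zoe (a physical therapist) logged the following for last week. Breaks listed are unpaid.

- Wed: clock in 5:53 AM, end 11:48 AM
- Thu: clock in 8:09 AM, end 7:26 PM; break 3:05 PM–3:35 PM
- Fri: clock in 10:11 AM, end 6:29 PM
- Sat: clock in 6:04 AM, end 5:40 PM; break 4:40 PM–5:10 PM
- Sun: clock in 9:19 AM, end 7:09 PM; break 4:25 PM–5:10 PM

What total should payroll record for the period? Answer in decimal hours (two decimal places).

45.18 hours

Wed: 5:53 AM–11:48 AM = 5 h 55 min
Thu: 8:09 AM–7:26 PM = 11 h 17 min; less 30 min break → 10 h 47 min
Fri: 10:11 AM–6:29 PM = 8 h 18 min
Sat: 6:04 AM–5:40 PM = 11 h 36 min; less 30 min break → 11 h 6 min
Sun: 9:19 AM–7:09 PM = 9 h 50 min; less 45 min break → 9 h 5 min
Total: 5 h 55 min + 10 h 47 min + 8 h 18 min + 11 h 6 min + 9 h 5 min = 45 h 11 min.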